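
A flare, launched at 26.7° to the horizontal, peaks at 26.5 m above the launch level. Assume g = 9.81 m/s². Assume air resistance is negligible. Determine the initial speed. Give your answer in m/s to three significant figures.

At the peak v_y = 0, so v_y0 = √(2gH) = √(2 × 9.81 × 26.5) = 22.80 m/s.
v_y0 = v₀ sin θ ⇒ v₀ = 22.80 / sin 26.7° = 50.75 m/s.

50.7 m/s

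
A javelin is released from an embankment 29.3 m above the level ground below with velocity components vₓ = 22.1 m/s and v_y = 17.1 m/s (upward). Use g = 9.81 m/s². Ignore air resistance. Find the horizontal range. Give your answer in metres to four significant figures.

With up positive and y = 0 at the ground: y(t) = 29.3 + (17.10) t − 4.905 t². Setting y = 0 and taking the positive root: t = [17.10 + √(17.10² + 2·9.81·29.3)] / 9.81 = (17.10 + 29.45) / 9.81 = 4.745 s.
Horizontal distance: R = vₓ t = 22.10 × 4.745 = 104.9 m.

104.9 m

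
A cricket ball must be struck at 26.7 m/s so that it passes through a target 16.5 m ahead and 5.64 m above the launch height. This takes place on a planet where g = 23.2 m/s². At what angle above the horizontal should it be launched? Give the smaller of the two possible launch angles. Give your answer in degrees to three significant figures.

Trajectory: y = x tanθ − g x² (1 + tan²θ)/(2v₀²). With x = 16.5, y = 5.64, v₀ = 26.7, g = 23.2:
4.430 tan²θ − 16.5 tanθ + (10.07) = 0.
tanθ = [16.5 ± √(16.5² − 4 × 4.430 × (10.07))] / (2 × 4.430) = (16.5 ± 9.686) / 8.860, giving tanθ = 0.7691 or 2.955.
θ = 37.56° or 71.31°; the smaller is 37.56°.

37.6°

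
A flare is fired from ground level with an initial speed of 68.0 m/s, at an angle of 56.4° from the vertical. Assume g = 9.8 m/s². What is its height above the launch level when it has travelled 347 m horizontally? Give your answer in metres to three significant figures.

vₓ = 68.00 sin 56.4° = 56.64 m/s; v_y0 = 68.00 cos 56.4° = 37.63 m/s.
Time to reach x = 347 m: t = x/vₓ = 347/56.64 = 6.127 s.
Height: y = v_y0 t − ½ g t² = 37.63 × 6.127 − 4.900 × 6.127² = 230.5 − 183.9 = 46.63 m.

46.6 m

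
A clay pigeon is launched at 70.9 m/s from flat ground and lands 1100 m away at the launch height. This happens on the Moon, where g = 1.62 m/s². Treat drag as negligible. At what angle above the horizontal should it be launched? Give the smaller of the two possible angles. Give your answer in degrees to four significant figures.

Level-ground range R = v₀² sin(2θ)/g ⇒ sin(2θ) = gR/v₀² = 1.62 × 1100 / 70.9² = 0.3545.
2θ = 20.76° or 180° − 20.76° = 159.2°, so θ = 10.38° or 79.62°.
The smaller angle is 10.38°.

10.38°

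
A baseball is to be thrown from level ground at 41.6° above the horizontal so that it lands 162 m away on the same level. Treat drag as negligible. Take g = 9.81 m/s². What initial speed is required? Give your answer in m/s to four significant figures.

Level-ground range: R = v₀² sin(2θ)/g, so v₀ = √(gR / sin 2θ).
v₀ = √(9.81 × 162 / sin 83.20°) = √(1589 / 0.9930) = √1600.5 = 40.01 m/s.

40.01 m/s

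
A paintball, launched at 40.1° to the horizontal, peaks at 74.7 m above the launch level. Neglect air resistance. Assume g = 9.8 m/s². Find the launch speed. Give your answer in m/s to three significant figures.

59.4 m/s

At the peak v_y = 0, so v_y0 = √(2gH) = √(2 × 9.80 × 74.7) = 38.26 m/s.
v_y0 = v₀ sin θ ⇒ v₀ = 38.26 / sin 40.1° = 59.40 m/s.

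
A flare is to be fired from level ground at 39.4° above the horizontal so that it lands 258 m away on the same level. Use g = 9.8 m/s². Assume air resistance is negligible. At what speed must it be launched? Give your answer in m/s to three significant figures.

From R = (v₀² / g) sin 2θ: v₀ = √(gR / sin 2θ).
v₀ = √(9.80 × 258 / sin 78.80°) = √(2528 / 0.9810) = √2577.5 = 50.77 m/s.

50.8 m/s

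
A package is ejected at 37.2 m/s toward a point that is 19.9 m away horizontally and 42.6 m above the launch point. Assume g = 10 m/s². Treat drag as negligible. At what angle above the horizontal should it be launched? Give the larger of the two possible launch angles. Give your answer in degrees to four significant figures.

Trajectory: y = x tanθ − g x² (1 + tan²θ)/(2v₀²). With x = 19.9, y = 42.6, v₀ = 37.2, g = 10.0:
1.431 tan²θ − 19.9 tanθ + (44.03) = 0.
tanθ = [19.9 ± √(19.9² − 4 × 1.431 × (44.03))] / (2 × 1.431) = (19.9 ± 12.00) / 2.862, giving tanθ = 2.761 or 11.15.
θ = 70.09° or 84.87°; the larger is 84.87°.

84.87°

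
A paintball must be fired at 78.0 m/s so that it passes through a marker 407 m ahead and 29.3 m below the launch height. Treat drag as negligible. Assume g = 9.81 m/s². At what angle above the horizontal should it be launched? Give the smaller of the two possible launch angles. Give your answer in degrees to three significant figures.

15.8°

Trajectory: y = x tanθ − g x² (1 + tan²θ)/(2v₀²). With x = 407, y = −29.3, v₀ = 78.0, g = 9.81:
133.5 tan²θ − 407 tanθ + (104.2) = 0.
tanθ = [407 ± √(407² − 4 × 133.5 × (104.2))] / (2 × 133.5) = (407 ± 331.6) / 267.1, giving tanθ = 0.2823 or 2.765.
θ = 15.76° or 70.12°; the smaller is 15.76°.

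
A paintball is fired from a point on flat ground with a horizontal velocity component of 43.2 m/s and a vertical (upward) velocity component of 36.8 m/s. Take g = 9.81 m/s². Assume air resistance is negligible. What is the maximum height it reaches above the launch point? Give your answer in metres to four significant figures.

Peak height H = v_y0² / (2g) = 1354.2 / 19.62 = 69.02 m.

69.02 m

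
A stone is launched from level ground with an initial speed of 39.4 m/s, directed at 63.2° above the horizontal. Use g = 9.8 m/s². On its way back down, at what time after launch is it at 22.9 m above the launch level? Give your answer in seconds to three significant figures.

Horizontal component vₓ = 39.40 cos 63.2° = 17.76 m/s; vertical v_y0 = 39.40 sin 63.2° = 35.17 m/s.
Set y = v_y0 t − ½ g t² = 22.9: 4.900 t² − 35.17 t + 22.9 = 0.
t = [35.17 ± √(35.17² − 2·9.80·22.9)] / 9.80 = (35.17 ± 28.07) / 9.80, so t = 0.7242 s or t = 6.453 s.
The descending-branch root is 6.453 s.

6.45 s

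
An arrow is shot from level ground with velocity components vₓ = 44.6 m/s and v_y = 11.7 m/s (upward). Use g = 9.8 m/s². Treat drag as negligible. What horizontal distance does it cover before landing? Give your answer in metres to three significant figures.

106 m

Time aloft: T = 2 v_y0 / g = 2 × 11.70 / 9.80 = 2.388 s.
Horizontal distance R = vₓ T = 44.60 × 2.388 = 106.5 m.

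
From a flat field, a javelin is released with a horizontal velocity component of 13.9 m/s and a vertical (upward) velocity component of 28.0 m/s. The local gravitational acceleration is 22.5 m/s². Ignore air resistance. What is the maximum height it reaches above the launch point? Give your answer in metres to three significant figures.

At the apex v_y = 0, so H = v_y0²/(2g) = 28.00²/45.00 = 17.42 m.

17.4 m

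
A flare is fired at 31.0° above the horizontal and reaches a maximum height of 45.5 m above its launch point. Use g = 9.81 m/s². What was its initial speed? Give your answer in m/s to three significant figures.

At the peak v_y = 0, so v_y0 = √(2gH) = √(2 × 9.81 × 45.5) = 29.88 m/s.
v_y0 = v₀ sin θ ⇒ v₀ = 29.88 / sin 31.0° = 58.01 m/s.

58.0 m/s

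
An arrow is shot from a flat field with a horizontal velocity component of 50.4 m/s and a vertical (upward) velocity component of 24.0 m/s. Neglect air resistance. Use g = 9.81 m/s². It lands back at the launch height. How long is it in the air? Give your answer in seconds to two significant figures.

Time of flight on level ground: T = 2 v_y0 / g = 2 × 24.00 / 9.81 = 4.893 s.

4.9 s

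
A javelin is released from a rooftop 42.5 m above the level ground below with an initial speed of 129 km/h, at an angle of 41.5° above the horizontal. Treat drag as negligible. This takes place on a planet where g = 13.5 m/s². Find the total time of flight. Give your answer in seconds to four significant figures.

4.823 s

Convert: 129 km/h = 129/3.6 = 35.83 m/s.
Resolve: vₓ = 35.83 cos 41.5° = 26.84 m/s and v_y0 = 35.83 sin 41.5° = 23.74 m/s.
With up positive and y = 0 at the ground: y(t) = 42.5 + (23.74) t − 6.750 t². Setting y = 0 and taking the positive root: t = [23.74 + √(23.74² + 2·13.5·42.5)] / 13.5 = (23.74 + 41.37) / 13.5 = 4.823 s.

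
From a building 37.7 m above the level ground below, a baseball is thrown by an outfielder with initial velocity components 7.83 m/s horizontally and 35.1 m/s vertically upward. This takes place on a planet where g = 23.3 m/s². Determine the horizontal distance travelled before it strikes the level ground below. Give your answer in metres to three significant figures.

With up positive and y = 0 at the ground: y(t) = 37.7 + (35.10) t − 11.65 t². Setting y = 0 and taking the positive root: t = [35.10 + √(35.10² + 2·23.3·37.7)] / 23.3 = (35.10 + 54.67) / 23.3 = 3.853 s.
Horizontal distance: R = vₓ t = 7.830 × 3.853 = 30.17 m.

30.2 m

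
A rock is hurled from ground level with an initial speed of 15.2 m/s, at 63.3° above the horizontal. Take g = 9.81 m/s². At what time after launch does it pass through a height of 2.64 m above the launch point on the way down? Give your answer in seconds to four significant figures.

2.558 s

vₓ = 15.20 cos 63.3° = 6.830 m/s; v_y0 = 15.20 sin 63.3° = 13.58 m/s.
Height y(t) = 13.58 t − 4.905 t² = 2.64 gives 4.905 t² − 13.58 t + 2.64 = 0.
Quadratic formula: t = (13.58 ± √132.60) / 9.81 = (13.58 ± 11.52) / 9.81 → t = 0.2104 s or 2.558 s.
The descending-branch root is 2.558 s.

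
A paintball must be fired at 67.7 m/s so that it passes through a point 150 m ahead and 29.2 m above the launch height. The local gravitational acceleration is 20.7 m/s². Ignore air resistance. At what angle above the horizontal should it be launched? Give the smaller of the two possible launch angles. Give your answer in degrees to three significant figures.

Trajectory: y = x tanθ − g x² (1 + tan²θ)/(2v₀²). With x = 150, y = 29.2, v₀ = 67.7, g = 20.7:
50.81 tan²θ − 150 tanθ + (80.01) = 0.
tanθ = [150 ± √(150² − 4 × 50.81 × (80.01))] / (2 × 50.81) = (150 ± 78.99) / 101.6, giving tanθ = 0.6988 or 2.253.
θ = 34.95° or 66.07°; the smaller is 34.95°.

34.9°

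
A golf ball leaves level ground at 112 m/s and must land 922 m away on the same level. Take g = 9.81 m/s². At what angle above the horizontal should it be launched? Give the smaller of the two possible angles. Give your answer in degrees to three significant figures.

23.1°

From R = (v₀²/g) sin 2θ: sin 2θ = 9.81 × 922 / 12544 = 0.7210.
2θ = 46.14° or 180° − 46.14° = 133.9°, so θ = 23.07° or 66.93°.
The smaller angle is 23.07°.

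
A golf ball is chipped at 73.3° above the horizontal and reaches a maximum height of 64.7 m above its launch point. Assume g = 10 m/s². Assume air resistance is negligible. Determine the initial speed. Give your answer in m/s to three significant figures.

At the peak v_y = 0, so v_y0 = √(2gH) = √(2 × 10.0 × 64.7) = 35.97 m/s.
v_y0 = v₀ sin θ ⇒ v₀ = 35.97 / sin 73.3° = 37.56 m/s.

37.6 m/s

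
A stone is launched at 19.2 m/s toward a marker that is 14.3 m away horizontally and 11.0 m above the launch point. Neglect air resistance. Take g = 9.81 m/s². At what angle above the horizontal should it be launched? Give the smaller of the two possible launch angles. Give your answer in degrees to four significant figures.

51.63°

Trajectory: y = x tanθ − g x² (1 + tan²θ)/(2v₀²). With x = 14.3, y = 11.0, v₀ = 19.2, g = 9.81:
2.721 tan²θ − 14.3 tanθ + (13.72) = 0.
tanθ = [14.3 ± √(14.3² − 4 × 2.721 × (13.72))] / (2 × 2.721) = (14.3 ± 7.427) / 5.442, giving tanθ = 1.263 or 3.993.
θ = 51.63° or 75.94°; the smaller is 51.63°.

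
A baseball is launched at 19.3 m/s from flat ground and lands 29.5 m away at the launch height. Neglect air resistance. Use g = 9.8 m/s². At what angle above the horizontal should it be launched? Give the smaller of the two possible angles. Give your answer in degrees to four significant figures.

25.45°

Level-ground range R = v₀² sin(2θ)/g ⇒ sin(2θ) = gR/v₀² = 9.80 × 29.5 / 19.3² = 0.7761.
2θ = 50.91° or 180° − 50.91° = 129.1°, so θ = 25.45° or 64.55°.
The smaller angle is 25.45°.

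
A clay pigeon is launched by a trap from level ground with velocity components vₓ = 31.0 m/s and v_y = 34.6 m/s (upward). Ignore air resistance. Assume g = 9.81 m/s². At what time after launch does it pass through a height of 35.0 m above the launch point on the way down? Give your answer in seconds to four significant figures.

5.830 s

Require v_y0 t − ½ g t² = 35.0, i.e. 4.905 t² − 34.60 t + 35.0 = 0.
t = [34.60 ± √(34.60² − 2·9.81·35.0)] / 9.81 = (34.60 ± 22.59) / 9.81, so t = 1.224 s or t = 5.830 s.
The descending-branch root is 5.830 s.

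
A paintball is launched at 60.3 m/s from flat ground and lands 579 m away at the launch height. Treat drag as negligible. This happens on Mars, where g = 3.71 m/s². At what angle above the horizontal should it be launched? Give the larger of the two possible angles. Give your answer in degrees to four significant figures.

R = v₀² sin 2θ / g gives sin 2θ = gR/v₀² = 3.71·579/60.3² = 0.5908.
2θ = 36.21° or 180° − 36.21° = 143.8°, so θ = 18.11° or 71.89°.
The larger angle is 71.89°.

71.89°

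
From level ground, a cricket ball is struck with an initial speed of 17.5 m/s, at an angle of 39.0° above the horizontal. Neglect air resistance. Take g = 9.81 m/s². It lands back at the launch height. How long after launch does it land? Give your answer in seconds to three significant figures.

2.25 s

Horizontal component vₓ = 17.50 cos 39.0° = 13.60 m/s; vertical v_y0 = 17.50 sin 39.0° = 11.01 m/s.
Time of flight on level ground: T = 2 v_y0 / g = 2 × 11.01 / 9.81 = 2.245 s.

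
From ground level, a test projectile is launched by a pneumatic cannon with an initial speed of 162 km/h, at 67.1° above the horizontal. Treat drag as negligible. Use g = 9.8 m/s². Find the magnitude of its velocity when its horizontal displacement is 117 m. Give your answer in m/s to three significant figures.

Convert: 162 km/h = 162/3.6 = 45.00 m/s.
vₓ = 45.00 cos 67.1° = 17.51 m/s; v_y0 = 45.00 sin 67.1° = 41.45 m/s.
Time to reach x = 117 m: t = x/vₓ = 117/17.51 = 6.682 s.
Vertical velocity there: v_y = v_y0 − g t = 41.45 − 9.80 × 6.682 = −24.03 m/s.
Speed: √(vₓ² + v_y²) = √(17.51² + 24.03²) = 29.73 m/s.

29.7 m/s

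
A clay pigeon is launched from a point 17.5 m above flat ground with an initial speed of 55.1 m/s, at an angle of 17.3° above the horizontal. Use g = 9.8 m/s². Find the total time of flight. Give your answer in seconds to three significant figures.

Horizontal component vₓ = 55.10 cos 17.3° = 52.61 m/s; vertical v_y0 = 55.10 sin 17.3° = 16.39 m/s.
The projectile lands when y = 17.5 + (16.39) t − ½·9.80·t² = 0. Positive root: t = (16.39 + √(16.39² + 2·9.80·17.5)) / 9.80 = (16.39 + 24.73) / 9.80 = 4.195 s.

4.20 s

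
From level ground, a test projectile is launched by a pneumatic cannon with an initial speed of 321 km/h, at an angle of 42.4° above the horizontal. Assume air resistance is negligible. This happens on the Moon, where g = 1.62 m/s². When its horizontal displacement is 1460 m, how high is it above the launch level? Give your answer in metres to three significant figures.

Convert: 321 km/h = 321/3.6 = 89.17 m/s.
Resolve: vₓ = 89.17 cos 42.4° = 65.85 m/s and v_y0 = 89.17 sin 42.4° = 60.13 m/s.
Time to reach x = 1460 m: t = x/vₓ = 1460/65.85 = 22.17 s.
Height: y = v_y0 t − ½ g t² = 60.13 × 22.17 − 0.8100 × 22.17² = 1333 − 398.2 = 934.9 m.

935 m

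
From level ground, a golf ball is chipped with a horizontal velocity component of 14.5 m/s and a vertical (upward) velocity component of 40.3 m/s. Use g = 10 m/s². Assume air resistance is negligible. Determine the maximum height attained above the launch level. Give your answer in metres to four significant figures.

81.20 m

At the apex v_y = 0, so H = v_y0²/(2g) = 40.30²/20.00 = 81.20 m.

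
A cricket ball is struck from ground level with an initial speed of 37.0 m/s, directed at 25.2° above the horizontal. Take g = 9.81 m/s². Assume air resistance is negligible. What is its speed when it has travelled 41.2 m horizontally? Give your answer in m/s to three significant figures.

Horizontal component vₓ = 37.00 cos 25.2° = 33.48 m/s; vertical v_y0 = 37.00 sin 25.2° = 15.75 m/s.
At x = 41.2 m, t = x/vₓ = 41.2/33.48 = 1.231 s.
Vertical velocity there: v_y = v_y0 − g t = 15.75 − 9.81 × 1.231 = 3.681 m/s.
Speed: √(vₓ² + v_y²) = √(33.48² + 3.681²) = 33.68 m/s.

33.7 m/s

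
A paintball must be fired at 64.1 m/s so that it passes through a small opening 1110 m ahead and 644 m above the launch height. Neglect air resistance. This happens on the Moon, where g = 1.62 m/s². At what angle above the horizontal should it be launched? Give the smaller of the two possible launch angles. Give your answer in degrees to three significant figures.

45.9°

Trajectory: y = x tanθ − g x² (1 + tan²θ)/(2v₀²). With x = 1110, y = 644, v₀ = 64.1, g = 1.62:
242.9 tan²θ − 1110 tanθ + (886.9) = 0.
tanθ = [1110 ± √(1110² − 4 × 242.9 × (886.9))] / (2 × 242.9) = (1110 ± 608.6) / 485.8, giving tanθ = 1.032 or 3.538.
θ = 45.90° or 74.22°; the smaller is 45.90°.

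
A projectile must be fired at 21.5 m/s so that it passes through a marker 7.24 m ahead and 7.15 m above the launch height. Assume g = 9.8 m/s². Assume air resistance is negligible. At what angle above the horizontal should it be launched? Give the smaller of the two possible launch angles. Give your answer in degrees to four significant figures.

49.46°

Trajectory: y = x tanθ − g x² (1 + tan²θ)/(2v₀²). With x = 7.24, y = 7.15, v₀ = 21.5, g = 9.80:
0.5556 tan²θ − 7.24 tanθ + (7.706) = 0.
tanθ = [7.24 ± √(7.24² − 4 × 0.5556 × (7.706))] / (2 × 0.5556) = (7.24 ± 5.941) / 1.111, giving tanθ = 1.169 or 11.86.
θ = 49.46° or 85.18°; the smaller is 49.46°.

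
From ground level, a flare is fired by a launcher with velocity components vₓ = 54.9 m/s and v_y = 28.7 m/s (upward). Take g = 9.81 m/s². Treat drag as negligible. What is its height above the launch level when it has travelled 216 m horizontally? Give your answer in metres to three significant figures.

Time to reach x = 216 m: t = x/vₓ = 216/54.90 = 3.934 s.
Height: y = v_y0 t − ½ g t² = 28.70 × 3.934 − 4.905 × 3.934² = 112.9 − 75.93 = 36.99 m.

37.0 m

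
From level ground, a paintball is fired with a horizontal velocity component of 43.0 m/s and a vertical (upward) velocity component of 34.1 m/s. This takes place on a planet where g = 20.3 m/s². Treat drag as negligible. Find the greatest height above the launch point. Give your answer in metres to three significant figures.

28.6 m

Maximum height: H = v_y0² / (2g) = 34.10² / (2 × 20.3) = 28.64 m.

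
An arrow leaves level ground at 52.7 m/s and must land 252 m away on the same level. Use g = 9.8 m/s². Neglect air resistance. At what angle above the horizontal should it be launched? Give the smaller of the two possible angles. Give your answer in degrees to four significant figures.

From R = (v₀²/g) sin 2θ: sin 2θ = 9.80 × 252 / 2777.3 = 0.8892.
2θ = 62.77° or 180° − 62.77° = 117.2°, so θ = 31.39° or 58.61°.
The smaller angle is 31.39°.

31.39°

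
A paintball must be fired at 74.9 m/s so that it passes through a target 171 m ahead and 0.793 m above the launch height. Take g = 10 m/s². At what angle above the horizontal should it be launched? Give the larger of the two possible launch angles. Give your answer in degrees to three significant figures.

Trajectory: y = x tanθ − g x² (1 + tan²θ)/(2v₀²). With x = 171, y = 0.793, v₀ = 74.9, g = 10.0:
26.06 tan²θ − 171 tanθ + (26.85) = 0.
tanθ = [171 ± √(171² − 4 × 26.06 × (26.85))] / (2 × 26.06) = (171 ± 162.6) / 52.12, giving tanθ = 0.1610 or 6.400.
θ = 9.146° or 81.12°; the larger is 81.12°.

81.1°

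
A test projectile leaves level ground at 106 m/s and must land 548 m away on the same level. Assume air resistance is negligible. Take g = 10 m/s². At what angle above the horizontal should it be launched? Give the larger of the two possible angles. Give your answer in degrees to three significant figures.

75.4°

Level-ground range R = v₀² sin(2θ)/g ⇒ sin(2θ) = gR/v₀² = 10.0 × 548 / 106² = 0.4877.
2θ = 29.19° or 180° − 29.19° = 150.8°, so θ = 14.60° or 75.40°.
The larger angle is 75.40°.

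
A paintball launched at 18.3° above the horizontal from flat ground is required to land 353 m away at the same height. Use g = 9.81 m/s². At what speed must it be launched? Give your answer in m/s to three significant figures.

76.2 m/s

On level ground R = v₀² sin 2θ / g ⇒ v₀ = √(gR / sin 2θ).
v₀ = √(9.81 × 353 / sin 36.60°) = √(3463 / 0.5962) = √5808.1 = 76.21 m/s.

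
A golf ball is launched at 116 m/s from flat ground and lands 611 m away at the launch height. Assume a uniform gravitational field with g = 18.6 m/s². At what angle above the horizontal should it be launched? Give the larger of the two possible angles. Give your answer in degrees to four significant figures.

R = v₀² sin 2θ / g gives sin 2θ = gR/v₀² = 18.6·611/116² = 0.8446.
2θ = 57.63° or 180° − 57.63° = 122.4°, so θ = 28.81° or 61.19°.
The larger angle is 61.19°.

61.19°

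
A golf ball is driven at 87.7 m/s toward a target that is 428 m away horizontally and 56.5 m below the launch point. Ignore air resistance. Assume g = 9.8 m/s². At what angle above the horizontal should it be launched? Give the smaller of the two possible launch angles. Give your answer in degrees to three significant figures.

Trajectory: y = x tanθ − g x² (1 + tan²θ)/(2v₀²). With x = 428, y = −56.5, v₀ = 87.7, g = 9.80:
116.7 tan²θ − 428 tanθ + (60.20) = 0.
tanθ = [428 ± √(428² − 4 × 116.7 × (60.20))] / (2 × 116.7) = (428 ± 393.8) / 233.4, giving tanθ = 0.1465 or 3.521.
θ = 8.335° or 74.14°; the smaller is 8.335°.

8.34°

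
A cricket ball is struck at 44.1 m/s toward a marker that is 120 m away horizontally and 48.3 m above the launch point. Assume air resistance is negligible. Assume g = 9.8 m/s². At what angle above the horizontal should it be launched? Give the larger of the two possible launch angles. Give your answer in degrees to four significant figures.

Trajectory: y = x tanθ − g x² (1 + tan²θ)/(2v₀²). With x = 120, y = 48.3, v₀ = 44.1, g = 9.80:
36.28 tan²θ − 120 tanθ + (84.58) = 0.
tanθ = [120 ± √(120² − 4 × 36.28 × (84.58))] / (2 × 36.28) = (120 ± 46.10) / 72.56, giving tanθ = 1.018 or 2.289.
θ = 45.52° or 66.40°; the larger is 66.40°.

66.40°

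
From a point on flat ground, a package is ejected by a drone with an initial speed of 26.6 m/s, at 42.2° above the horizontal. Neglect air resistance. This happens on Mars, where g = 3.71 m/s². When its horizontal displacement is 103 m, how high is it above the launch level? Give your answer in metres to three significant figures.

Horizontal component vₓ = 26.60 cos 42.2° = 19.71 m/s; vertical v_y0 = 26.60 sin 42.2° = 17.87 m/s.
x = vₓ t ⇒ t = 103/19.71 = 5.227 s.
Height: y = v_y0 t − ½ g t² = 17.87 × 5.227 − 1.855 × 5.227² = 93.39 − 50.68 = 42.71 m.

42.7 m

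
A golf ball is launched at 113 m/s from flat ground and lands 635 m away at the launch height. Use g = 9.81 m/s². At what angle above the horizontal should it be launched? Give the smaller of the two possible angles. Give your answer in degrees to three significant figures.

14.6°

Level-ground range R = v₀² sin(2θ)/g ⇒ sin(2θ) = gR/v₀² = 9.81 × 635 / 113² = 0.4878.
2θ = 29.20° or 180° − 29.20° = 150.8°, so θ = 14.60° or 75.40°.
The smaller angle is 14.60°.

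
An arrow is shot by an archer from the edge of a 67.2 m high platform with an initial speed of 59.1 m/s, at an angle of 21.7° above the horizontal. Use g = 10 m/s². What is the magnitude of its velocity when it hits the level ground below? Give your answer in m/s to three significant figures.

Components: vₓ = 59.10 cos 21.7° = 54.91 m/s, v_y0 = 59.10 sin 21.7° = 21.85 m/s.
The projectile lands when y = 67.2 + (21.85) t − ½·10.0·t² = 0. Positive root: t = (21.85 + √(21.85² + 2·10.0·67.2)) / 10.0 = (21.85 + 42.68) / 10.0 = 6.453 s.
Vertical velocity at impact: v_y = v_y0 − g t = 21.85 − 10.0 × 6.453 = −42.68 m/s.
Speed: |v| = √(vₓ² + v_y²) = √(54.91² + 42.68²) = 69.55 m/s.

69.5 m/s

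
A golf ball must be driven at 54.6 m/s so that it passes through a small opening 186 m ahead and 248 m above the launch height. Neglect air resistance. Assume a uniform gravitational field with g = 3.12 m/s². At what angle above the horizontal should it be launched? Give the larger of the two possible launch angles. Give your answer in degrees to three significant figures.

Trajectory: y = x tanθ − g x² (1 + tan²θ)/(2v₀²). With x = 186, y = 248, v₀ = 54.6, g = 3.12:
18.10 tan²θ − 186 tanθ + (266.1) = 0.
tanθ = [186 ± √(186² − 4 × 18.10 × (266.1))] / (2 × 18.10) = (186 ± 123.8) / 36.21, giving tanθ = 1.718 or 8.556.
θ = 59.80° or 83.33°; the larger is 83.33°.

83.3°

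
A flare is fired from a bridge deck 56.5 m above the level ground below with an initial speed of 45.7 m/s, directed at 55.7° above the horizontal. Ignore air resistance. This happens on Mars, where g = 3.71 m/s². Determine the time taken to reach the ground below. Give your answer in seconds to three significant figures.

Horizontal component vₓ = 45.70 cos 55.7° = 25.75 m/s; vertical v_y0 = 45.70 sin 55.7° = 37.75 m/s.
Vertical motion (up positive, ground at y = 0): 1.855 t² − (37.75) t − 56.5 = 0, so t = (37.75 + √(37.75² + 2·3.71·56.5)) / 3.71 = (37.75 + 42.95) / 3.71 = 21.75 s.

21.8 s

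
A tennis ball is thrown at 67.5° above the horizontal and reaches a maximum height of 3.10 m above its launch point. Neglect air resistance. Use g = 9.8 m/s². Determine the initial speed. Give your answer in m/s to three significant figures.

8.44 m/s

At the peak v_y = 0, so v_y0 = √(2gH) = √(2 × 9.80 × 3.10) = 7.795 m/s.
v_y0 = v₀ sin θ ⇒ v₀ = 7.795 / sin 67.5° = 8.437 m/s.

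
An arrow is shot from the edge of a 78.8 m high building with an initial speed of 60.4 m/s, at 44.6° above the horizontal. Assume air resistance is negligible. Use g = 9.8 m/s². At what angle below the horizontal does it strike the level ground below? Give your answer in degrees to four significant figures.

vₓ = 60.40 cos 44.6° = 43.01 m/s; v_y0 = 60.40 sin 44.6° = 42.41 m/s.
The projectile lands when y = 78.8 + (42.41) t − ½·9.80·t² = 0. Positive root: t = (42.41 + √(42.41² + 2·9.80·78.8)) / 9.80 = (42.41 + 57.82) / 9.80 = 10.23 s.
At impact: v_y = v_y0 − g t = −57.82 m/s; vₓ = 43.01 m/s.
Angle below horizontal: arctan(|v_y|/vₓ) = arctan(57.82/43.01) = 53.36°.

53.36°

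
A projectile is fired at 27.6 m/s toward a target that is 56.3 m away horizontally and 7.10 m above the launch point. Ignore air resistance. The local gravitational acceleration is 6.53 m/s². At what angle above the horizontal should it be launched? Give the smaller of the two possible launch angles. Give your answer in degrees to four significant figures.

22.17°

Trajectory: y = x tanθ − g x² (1 + tan²θ)/(2v₀²). With x = 56.3, y = 7.10, v₀ = 27.6, g = 6.53:
13.59 tan²θ − 56.3 tanθ + (20.69) = 0.
tanθ = [56.3 ± √(56.3² − 4 × 13.59 × (20.69))] / (2 × 13.59) = (56.3 ± 45.23) / 27.17, giving tanθ = 0.4075 or 3.737.
θ = 22.17° or 75.02°; the smaller is 22.17°.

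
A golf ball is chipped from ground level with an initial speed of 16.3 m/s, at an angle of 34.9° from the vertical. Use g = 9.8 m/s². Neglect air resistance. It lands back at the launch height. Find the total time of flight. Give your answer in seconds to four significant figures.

2.728 s

Horizontal component vₓ = 16.30 sin 34.9° = 9.326 m/s; vertical v_y0 = 16.30 cos 34.9° = 13.37 m/s.
It returns to y = 0 when t = 2 v_y0 / g = 2(13.37)/9.80 = 2.728 s.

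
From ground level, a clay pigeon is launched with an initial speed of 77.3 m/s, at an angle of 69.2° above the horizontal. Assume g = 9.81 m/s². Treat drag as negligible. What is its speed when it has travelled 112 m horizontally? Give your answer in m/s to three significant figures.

42.3 m/s

Horizontal component vₓ = 77.30 cos 69.2° = 27.45 m/s; vertical v_y0 = 77.30 sin 69.2° = 72.26 m/s.
Time to reach x = 112 m: t = x/vₓ = 112/27.45 = 4.080 s.
Vertical velocity there: v_y = v_y0 − g t = 72.26 − 9.81 × 4.080 = 32.24 m/s.
Speed: √(vₓ² + v_y²) = √(27.45² + 32.24²) = 42.34 m/s.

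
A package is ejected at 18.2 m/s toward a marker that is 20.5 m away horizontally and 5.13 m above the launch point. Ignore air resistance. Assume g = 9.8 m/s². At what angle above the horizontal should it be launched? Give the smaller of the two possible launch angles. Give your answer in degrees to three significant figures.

Trajectory: y = x tanθ − g x² (1 + tan²θ)/(2v₀²). With x = 20.5, y = 5.13, v₀ = 18.2, g = 9.80:
6.217 tan²θ − 20.5 tanθ + (11.35) = 0.
tanθ = [20.5 ± √(20.5² − 4 × 6.217 × (11.35))] / (2 × 6.217) = (20.5 ± 11.75) / 12.43, giving tanθ = 0.7036 or 2.594.
θ = 35.13° or 68.92°; the smaller is 35.13°.

35.1°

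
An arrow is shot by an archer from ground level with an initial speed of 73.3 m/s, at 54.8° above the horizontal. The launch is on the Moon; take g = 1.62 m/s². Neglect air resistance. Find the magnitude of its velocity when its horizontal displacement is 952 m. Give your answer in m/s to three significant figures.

48.3 m/s

vₓ = 73.30 cos 54.8° = 42.25 m/s; v_y0 = 73.30 sin 54.8° = 59.90 m/s.
x = vₓ t ⇒ t = 952/42.25 = 22.53 s.
Vertical velocity there: v_y = v_y0 − g t = 59.90 − 1.62 × 22.53 = 23.40 m/s.
Speed: √(vₓ² + v_y²) = √(42.25² + 23.40²) = 48.30 m/s.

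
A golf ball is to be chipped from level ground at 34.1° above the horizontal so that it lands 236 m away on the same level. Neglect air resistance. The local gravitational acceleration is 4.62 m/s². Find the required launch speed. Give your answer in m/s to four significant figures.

On level ground R = v₀² sin 2θ / g ⇒ v₀ = √(gR / sin 2θ).
v₀ = √(4.62 × 236 / sin 68.20°) = √(1090 / 0.9285) = √1174.3 = 34.27 m/s.

34.27 m/s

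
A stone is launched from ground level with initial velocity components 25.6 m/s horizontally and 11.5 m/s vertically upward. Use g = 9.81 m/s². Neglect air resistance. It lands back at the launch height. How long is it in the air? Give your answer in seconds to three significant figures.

Time of flight on level ground: T = 2 v_y0 / g = 2 × 11.50 / 9.81 = 2.345 s.

2.34 s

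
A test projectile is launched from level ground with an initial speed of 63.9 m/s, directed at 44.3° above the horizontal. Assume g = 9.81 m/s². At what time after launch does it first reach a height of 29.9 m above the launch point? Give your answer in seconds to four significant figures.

0.7283 s

Components: vₓ = 63.90 cos 44.3° = 45.73 m/s, v_y0 = 63.90 sin 44.3° = 44.63 m/s.
Require v_y0 t − ½ g t² = 29.9, i.e. 4.905 t² − 44.63 t + 29.9 = 0.
Quadratic formula: t = (44.63 ± √1405.1) / 9.81 = (44.63 ± 37.48) / 9.81 → t = 0.7283 s or 8.370 s.
The first (ascending) time is 0.7283 s.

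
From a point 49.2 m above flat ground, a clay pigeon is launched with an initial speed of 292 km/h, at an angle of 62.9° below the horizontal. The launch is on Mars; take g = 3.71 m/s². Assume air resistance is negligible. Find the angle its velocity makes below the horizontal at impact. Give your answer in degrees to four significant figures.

Convert: 292 km/h = 292/3.6 = 81.11 m/s.
vₓ = 81.11 cos 62.9° = 36.95 m/s; v_y0 = −72.21 m/s (downward).
With up positive and y = 0 at the ground: y(t) = 49.2 + (−72.21) t − 1.855 t². Setting y = 0 and taking the positive root: t = [−72.21 + √(72.21² + 2·3.71·49.2)] / 3.71 = (−72.21 + 74.69) / 3.71 = 0.6699 s.
At impact: v_y = v_y0 − g t = −74.69 m/s; vₓ = 36.95 m/s.
Angle below horizontal: arctan(|v_y|/vₓ) = arctan(74.69/36.95) = 63.68°.

63.68°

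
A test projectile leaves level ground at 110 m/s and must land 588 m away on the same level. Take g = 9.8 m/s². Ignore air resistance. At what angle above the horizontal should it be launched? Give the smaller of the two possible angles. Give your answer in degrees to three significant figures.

14.2°

Level-ground range R = v₀² sin(2θ)/g ⇒ sin(2θ) = gR/v₀² = 9.80 × 588 / 110² = 0.4762.
2θ = 28.44° or 180° − 28.44° = 151.6°, so θ = 14.22° or 75.78°.
The smaller angle is 14.22°.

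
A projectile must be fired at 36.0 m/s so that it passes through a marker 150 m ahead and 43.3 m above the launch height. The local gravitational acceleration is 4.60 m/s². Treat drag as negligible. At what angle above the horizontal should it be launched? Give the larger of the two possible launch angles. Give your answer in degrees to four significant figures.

72.01°

Trajectory: y = x tanθ − g x² (1 + tan²θ)/(2v₀²). With x = 150, y = 43.3, v₀ = 36.0, g = 4.60:
39.93 tan²θ − 150 tanθ + (83.23) = 0.
tanθ = [150 ± √(150² − 4 × 39.93 × (83.23))] / (2 × 39.93) = (150 ± 95.95) / 79.86, giving tanθ = 0.6768 or 3.080.
θ = 34.09° or 72.01°; the larger is 72.01°.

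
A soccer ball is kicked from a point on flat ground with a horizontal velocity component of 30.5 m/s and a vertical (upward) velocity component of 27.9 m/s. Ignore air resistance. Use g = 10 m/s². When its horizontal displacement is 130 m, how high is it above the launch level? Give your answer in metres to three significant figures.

28.1 m

Time to reach x = 130 m: t = x/vₓ = 130/30.50 = 4.262 s.
Height: y = v_y0 t − ½ g t² = 27.90 × 4.262 − 5.000 × 4.262² = 118.9 − 90.84 = 28.08 m.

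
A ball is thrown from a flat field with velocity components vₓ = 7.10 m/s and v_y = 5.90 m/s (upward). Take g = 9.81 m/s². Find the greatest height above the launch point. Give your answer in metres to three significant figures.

Maximum height: H = v_y0² / (2g) = 5.900² / (2 × 9.81) = 1.774 m.

1.77 m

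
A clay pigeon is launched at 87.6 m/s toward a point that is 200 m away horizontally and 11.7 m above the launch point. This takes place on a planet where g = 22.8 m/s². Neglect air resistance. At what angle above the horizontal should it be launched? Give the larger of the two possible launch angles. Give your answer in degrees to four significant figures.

71.34°

Trajectory: y = x tanθ − g x² (1 + tan²θ)/(2v₀²). With x = 200, y = 11.7, v₀ = 87.6, g = 22.8:
59.42 tan²θ − 200 tanθ + (71.12) = 0.
tanθ = [200 ± √(200² − 4 × 59.42 × (71.12))] / (2 × 59.42) = (200 ± 152.0) / 118.8, giving tanθ = 0.4041 or 2.962.
θ = 22.01° or 71.34°; the larger is 71.34°.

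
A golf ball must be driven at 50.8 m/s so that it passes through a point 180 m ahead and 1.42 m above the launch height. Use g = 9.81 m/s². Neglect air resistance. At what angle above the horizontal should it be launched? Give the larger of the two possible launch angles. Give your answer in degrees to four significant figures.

Trajectory: y = x tanθ − g x² (1 + tan²θ)/(2v₀²). With x = 180, y = 1.42, v₀ = 50.8, g = 9.81:
61.58 tan²θ − 180 tanθ + (63.00) = 0.
tanθ = [180 ± √(180² − 4 × 61.58 × (63.00))] / (2 × 61.58) = (180 ± 129.9) / 123.2, giving tanθ = 0.4066 or 2.516.
θ = 22.12° or 68.33°; the larger is 68.33°.

68.33°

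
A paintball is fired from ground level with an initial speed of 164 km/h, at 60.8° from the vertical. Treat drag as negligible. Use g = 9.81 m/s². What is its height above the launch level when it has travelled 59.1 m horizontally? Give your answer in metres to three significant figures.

Convert: 164 km/h = 164/3.6 = 45.56 m/s.
Components: vₓ = 45.56 sin 60.8° = 39.77 m/s, v_y0 = 45.56 cos 60.8° = 22.22 m/s.
x = vₓ t ⇒ t = 59.1/39.77 = 1.486 s.
Height: y = v_y0 t − ½ g t² = 22.22 × 1.486 − 4.905 × 1.486² = 33.03 − 10.83 = 22.20 m.

22.2 m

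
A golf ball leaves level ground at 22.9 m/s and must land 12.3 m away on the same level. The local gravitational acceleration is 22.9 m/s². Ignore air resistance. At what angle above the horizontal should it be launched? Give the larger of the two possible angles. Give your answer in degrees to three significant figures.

Level-ground range R = v₀² sin(2θ)/g ⇒ sin(2θ) = gR/v₀² = 22.9 × 12.3 / 22.9² = 0.5371.
2θ = 32.49° or 180° − 32.49° = 147.5°, so θ = 16.24° or 73.76°.
The larger angle is 73.76°.

73.8°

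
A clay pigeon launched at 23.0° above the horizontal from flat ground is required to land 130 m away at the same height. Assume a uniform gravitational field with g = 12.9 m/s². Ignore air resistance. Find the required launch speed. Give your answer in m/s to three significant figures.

48.3 m/s

On level ground R = v₀² sin 2θ / g ⇒ v₀ = √(gR / sin 2θ).
v₀ = √(12.9 × 130 / sin 46.00°) = √(1677 / 0.7193) = √2331.3 = 48.28 m/s.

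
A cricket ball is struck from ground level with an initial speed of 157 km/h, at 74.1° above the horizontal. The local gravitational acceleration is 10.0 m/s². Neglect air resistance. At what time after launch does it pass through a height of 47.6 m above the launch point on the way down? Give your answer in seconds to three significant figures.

7.04 s

Convert: 157 km/h = 157/3.6 = 43.61 m/s.
vₓ = 43.61 cos 74.1° = 11.95 m/s; v_y0 = 43.61 sin 74.1° = 41.94 m/s.
Set y = v_y0 t − ½ g t² = 47.6: 5.000 t² − 41.94 t + 47.6 = 0.
t = [41.94 ± √(41.94² − 2·10.0·47.6)] / 10.0 = (41.94 ± 28.41) / 10.0, so t = 1.353 s or t = 7.035 s.
The descending-branch root is 7.035 s.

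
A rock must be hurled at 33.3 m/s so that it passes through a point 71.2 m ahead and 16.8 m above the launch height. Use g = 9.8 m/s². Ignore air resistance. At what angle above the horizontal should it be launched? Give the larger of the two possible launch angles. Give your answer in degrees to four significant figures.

Trajectory: y = x tanθ − g x² (1 + tan²θ)/(2v₀²). With x = 71.2, y = 16.8, v₀ = 33.3, g = 9.80:
22.40 tan²θ − 71.2 tanθ + (39.20) = 0.
tanθ = [71.2 ± √(71.2² − 4 × 22.40 × (39.20))] / (2 × 22.40) = (71.2 ± 39.46) / 44.80, giving tanθ = 0.7085 or 2.470.
θ = 35.32° or 67.96°; the larger is 67.96°.

67.96°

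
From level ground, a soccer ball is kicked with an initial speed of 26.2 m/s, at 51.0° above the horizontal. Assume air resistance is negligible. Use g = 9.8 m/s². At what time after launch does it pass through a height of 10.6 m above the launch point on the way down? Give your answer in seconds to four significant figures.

3.545 s

Resolve: vₓ = 26.20 cos 51.0° = 16.49 m/s and v_y0 = 26.20 sin 51.0° = 20.36 m/s.
Height y(t) = 20.36 t − 4.900 t² = 10.6 gives 4.900 t² − 20.36 t + 10.6 = 0.
t = [20.36 ± √(20.36² − 2·9.80·10.6)] / 9.80 = (20.36 ± 14.38) / 9.80, so t = 0.6102 s or t = 3.545 s.
The descending-branch root is 3.545 s.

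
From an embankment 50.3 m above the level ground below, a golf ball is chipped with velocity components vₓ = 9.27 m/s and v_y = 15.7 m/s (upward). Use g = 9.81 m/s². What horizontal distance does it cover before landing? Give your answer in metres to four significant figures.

The projectile lands when y = 50.3 + (15.70) t − ½·9.81·t² = 0. Positive root: t = (15.70 + √(15.70² + 2·9.81·50.3)) / 9.81 = (15.70 + 35.12) / 9.81 = 5.180 s.
Horizontal distance: R = vₓ t = 9.270 × 5.180 = 48.02 m.

48.02 m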